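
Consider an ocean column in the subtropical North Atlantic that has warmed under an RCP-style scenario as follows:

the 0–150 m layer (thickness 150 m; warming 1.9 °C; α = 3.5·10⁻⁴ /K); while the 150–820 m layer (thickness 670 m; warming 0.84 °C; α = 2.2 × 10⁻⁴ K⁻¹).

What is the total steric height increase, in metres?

Δh ≈ 0.224 m

0–150 m: 150 × 1.9 × 3.5×10⁻⁴ = 0.09975 m
Layer 2: 670 × 0.84 × 2.2×10⁻⁴ = 0.123816 m
Δh = 0.09975 + 0.123816 = 0.223566 m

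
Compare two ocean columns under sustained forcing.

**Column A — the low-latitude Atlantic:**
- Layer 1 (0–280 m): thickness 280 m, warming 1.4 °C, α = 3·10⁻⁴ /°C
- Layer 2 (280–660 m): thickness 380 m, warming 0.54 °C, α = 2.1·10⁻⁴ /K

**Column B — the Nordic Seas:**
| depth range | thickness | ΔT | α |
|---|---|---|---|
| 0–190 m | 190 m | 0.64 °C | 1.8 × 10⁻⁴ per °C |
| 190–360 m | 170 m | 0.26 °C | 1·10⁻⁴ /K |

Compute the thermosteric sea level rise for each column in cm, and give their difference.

A: 16.1 cm; B: 2.63 cm; difference 13.4 cm

A 1.4 × 280 × 3×10⁻⁴ = 0.11760 m
A 280–660 m: 2.1×10⁻⁴ × 380 × 0.54 = 0.043092 m
A total: 0.160692 m
B Layer 1: 1.8×10⁻⁴ × 190 × 0.64 = 0.021888 m
B Layer 2: 1×10⁻⁴ × 170 × 0.26 = 0.00442 m
B total: 0.026308 m
Difference: 0.160692 − 0.026308 = 0.134384 m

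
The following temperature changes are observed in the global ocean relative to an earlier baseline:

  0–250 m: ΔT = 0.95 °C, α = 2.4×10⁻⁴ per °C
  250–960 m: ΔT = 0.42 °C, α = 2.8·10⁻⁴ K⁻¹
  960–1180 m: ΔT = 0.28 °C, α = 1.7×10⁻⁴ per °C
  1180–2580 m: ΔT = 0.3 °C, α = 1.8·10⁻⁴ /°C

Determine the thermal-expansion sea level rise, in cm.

22.7 cm

0–250 m: 0.95 × 2.4×10⁻⁴ × 250 = 0.05700 m
Layer 2: 710 × 0.42 × 2.8×10⁻⁴ = 0.083496 m
220 × 0.28 × 1.7×10⁻⁴ = 0.010472 m
1180–2580 m: 0.3 × 1.8×10⁻⁴ × 1400 = 0.07560 m
Δh = 0.05700 + 0.083496 + 0.010472 + 0.07560 = 0.226568 m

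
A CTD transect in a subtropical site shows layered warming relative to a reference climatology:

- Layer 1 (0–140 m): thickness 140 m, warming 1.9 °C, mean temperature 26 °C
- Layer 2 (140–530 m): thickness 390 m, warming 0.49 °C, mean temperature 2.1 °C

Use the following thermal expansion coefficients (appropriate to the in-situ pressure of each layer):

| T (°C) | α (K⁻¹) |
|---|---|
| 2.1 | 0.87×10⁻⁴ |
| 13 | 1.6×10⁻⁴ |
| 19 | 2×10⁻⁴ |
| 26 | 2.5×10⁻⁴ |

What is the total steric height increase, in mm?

Δh ≈ 83.1 mm

Layer 1 at 26 °C → α = 2.5×10⁻⁴ K⁻¹
Layer 2 at 2.1 °C → α = 0.87×10⁻⁴ K⁻¹
1.9 × 140 × 2.5×10⁻⁴ = 0.06650 m
390 × 0.87×10⁻⁴ × 0.49 = 0.0166257 m
Δh = 0.06650 + 0.0166257 = 0.0831257 m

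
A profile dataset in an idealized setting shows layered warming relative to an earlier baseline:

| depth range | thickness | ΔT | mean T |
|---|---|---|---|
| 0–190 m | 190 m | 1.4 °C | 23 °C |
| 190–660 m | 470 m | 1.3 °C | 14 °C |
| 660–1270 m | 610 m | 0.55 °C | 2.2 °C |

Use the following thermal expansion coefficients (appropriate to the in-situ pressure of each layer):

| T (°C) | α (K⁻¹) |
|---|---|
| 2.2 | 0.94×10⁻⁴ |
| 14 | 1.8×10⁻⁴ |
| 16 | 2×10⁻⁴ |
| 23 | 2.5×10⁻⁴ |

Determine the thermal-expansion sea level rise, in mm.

210 mm

Layer 1 at 23 °C → α = 2.5×10⁻⁴ K⁻¹
Layer 2 at 14 °C → α = 1.8×10⁻⁴ K⁻¹
Layer 3 at 2.2 °C → α = 0.94×10⁻⁴ K⁻¹
190 × 1.4 × 2.5×10⁻⁴ = 0.06650 m
470 × 1.3 × 1.8×10⁻⁴ = 0.10998 m
660–1270 m: 610 × 0.55 × 0.94×10⁻⁴ = 0.031537 m
Δh = 0.06650 + 0.10998 + 0.031537 = 0.208017 m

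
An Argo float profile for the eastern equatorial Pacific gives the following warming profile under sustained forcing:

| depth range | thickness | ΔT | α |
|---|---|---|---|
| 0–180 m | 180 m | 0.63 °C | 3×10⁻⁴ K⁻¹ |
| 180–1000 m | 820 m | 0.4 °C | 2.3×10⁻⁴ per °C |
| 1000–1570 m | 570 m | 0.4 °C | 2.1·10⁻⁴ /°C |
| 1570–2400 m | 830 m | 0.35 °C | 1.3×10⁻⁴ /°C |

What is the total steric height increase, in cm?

Δh = 19.5 cm

0–180 m: 180 × 0.63 × 3×10⁻⁴ = 0.03402 m
Layer 2: 0.4 × 2.3×10⁻⁴ × 820 = 0.07544 m
1000–1570 m: 570 × 2.1×10⁻⁴ × 0.4 = 0.04788 m
0.35 × 830 × 1.3×10⁻⁴ = 0.037765 m
Δh = 0.03402 + 0.07544 + 0.04788 + 0.037765 = 0.195105 m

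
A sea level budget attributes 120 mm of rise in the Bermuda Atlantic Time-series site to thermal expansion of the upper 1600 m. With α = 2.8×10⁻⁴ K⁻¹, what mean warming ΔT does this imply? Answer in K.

0.27 K

ΔT = Δh/(αH) = 0.12 / (2.8×10⁻⁴ × 1600) ≈ 0.2679 K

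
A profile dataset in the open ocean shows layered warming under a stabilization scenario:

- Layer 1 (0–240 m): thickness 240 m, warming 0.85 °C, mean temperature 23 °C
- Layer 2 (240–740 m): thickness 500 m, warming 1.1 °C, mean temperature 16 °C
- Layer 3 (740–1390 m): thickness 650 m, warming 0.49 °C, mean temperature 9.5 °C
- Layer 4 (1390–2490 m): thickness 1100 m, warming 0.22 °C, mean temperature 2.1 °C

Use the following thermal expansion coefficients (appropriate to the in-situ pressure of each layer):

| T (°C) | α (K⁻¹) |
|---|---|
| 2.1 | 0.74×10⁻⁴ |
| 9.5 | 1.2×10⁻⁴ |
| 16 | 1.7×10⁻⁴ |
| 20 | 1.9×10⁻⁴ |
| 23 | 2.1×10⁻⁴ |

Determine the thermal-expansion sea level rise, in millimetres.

Δh ≈ 192 mm

Layer 1 at 23 °C → α = 2.1×10⁻⁴ K⁻¹
Layer 2 at 16 °C → α = 1.7×10⁻⁴ K⁻¹
Layer 3 at 9.5 °C → α = 1.2×10⁻⁴ K⁻¹
Layer 4 at 2.1 °C → α = 0.74×10⁻⁴ K⁻¹
0–240 m: 2.1×10⁻⁴ × 0.85 × 240 = 0.04284 m
240–740 m: 1.1 × 500 × 1.7×10⁻⁴ = 0.09350 m
1.2×10⁻⁴ × 0.49 × 650 = 0.03822 m
0.74×10⁻⁴ × 0.22 × 1100 = 0.017908 m
Δh = 0.04284 + 0.09350 + 0.03822 + 0.017908 = 0.192468 m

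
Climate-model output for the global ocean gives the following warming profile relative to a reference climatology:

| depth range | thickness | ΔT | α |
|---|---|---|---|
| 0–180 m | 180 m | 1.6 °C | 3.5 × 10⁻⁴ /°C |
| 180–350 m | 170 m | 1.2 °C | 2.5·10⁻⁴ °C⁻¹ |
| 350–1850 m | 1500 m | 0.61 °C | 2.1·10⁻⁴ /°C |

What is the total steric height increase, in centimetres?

Layer 1: 3.5×10⁻⁴ × 1.6 × 180 = 0.10080 m
Layer 2: 1.2 × 2.5×10⁻⁴ × 170 = 0.05100 m
350–1850 m: 1500 × 2.1×10⁻⁴ × 0.61 = 0.19215 m
Δh = 0.10080 + 0.05100 + 0.19215 = 0.34395 m

Δh ≈ 34 cm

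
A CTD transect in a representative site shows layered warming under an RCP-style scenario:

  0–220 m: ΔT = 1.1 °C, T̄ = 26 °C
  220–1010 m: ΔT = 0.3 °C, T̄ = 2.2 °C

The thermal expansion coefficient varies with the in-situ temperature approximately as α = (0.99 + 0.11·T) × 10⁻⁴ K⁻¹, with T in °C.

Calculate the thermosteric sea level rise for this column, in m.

Δh ≈ 0.122 m

Layer 1: α = (0.99 + 0.11×26)×10⁻⁴ = 3.85×10⁻⁴ K⁻¹
Layer 2: α = (0.99 + 0.11×2.2)×10⁻⁴ = 1.232×10⁻⁴ K⁻¹
Layer 1: 3.85×10⁻⁴ × 1.1 × 220 = 0.09317 m
Layer 2: 790 × 1.232×10⁻⁴ × 0.3 = 0.0291984 m
Δh = 0.09317 + 0.0291984 = 0.1223684 m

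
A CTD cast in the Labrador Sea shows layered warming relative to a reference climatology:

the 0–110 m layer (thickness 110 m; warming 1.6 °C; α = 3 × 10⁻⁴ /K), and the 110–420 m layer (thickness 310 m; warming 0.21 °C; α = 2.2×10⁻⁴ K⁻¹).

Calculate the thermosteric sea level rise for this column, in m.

0.0671 m

Layer 1: 3×10⁻⁴ × 110 × 1.6 = 0.05280 m
0.21 × 2.2×10⁻⁴ × 310 = 0.014322 m
Δh = 0.05280 + 0.014322 = 0.067122 m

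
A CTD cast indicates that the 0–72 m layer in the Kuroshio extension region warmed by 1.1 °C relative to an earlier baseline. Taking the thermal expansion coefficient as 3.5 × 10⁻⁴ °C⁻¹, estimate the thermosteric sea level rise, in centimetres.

Δh = αΔT·H = 3.5×10⁻⁴ × 1.1 × 72 = 0.02772 m

2.8 cm of thermosteric rise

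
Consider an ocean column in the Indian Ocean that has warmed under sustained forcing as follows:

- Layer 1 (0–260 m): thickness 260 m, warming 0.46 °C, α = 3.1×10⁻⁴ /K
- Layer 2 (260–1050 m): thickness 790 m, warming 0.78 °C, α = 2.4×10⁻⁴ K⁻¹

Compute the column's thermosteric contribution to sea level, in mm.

3.1×10⁻⁴ × 0.46 × 260 = 0.037076 m
Layer 2: 0.78 × 790 × 2.4×10⁻⁴ = 0.147888 m
Δh = 0.037076 + 0.147888 = 0.184964 m ≈ 185 mm

Δh ≈ 185 mm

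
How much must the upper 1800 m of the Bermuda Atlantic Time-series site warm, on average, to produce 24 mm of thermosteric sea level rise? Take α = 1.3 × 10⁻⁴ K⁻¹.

ΔT = Δh/(αH) = 0.024 / (1.3×10⁻⁴ × 1800) ≈ 0.1026 °C

0.103 °C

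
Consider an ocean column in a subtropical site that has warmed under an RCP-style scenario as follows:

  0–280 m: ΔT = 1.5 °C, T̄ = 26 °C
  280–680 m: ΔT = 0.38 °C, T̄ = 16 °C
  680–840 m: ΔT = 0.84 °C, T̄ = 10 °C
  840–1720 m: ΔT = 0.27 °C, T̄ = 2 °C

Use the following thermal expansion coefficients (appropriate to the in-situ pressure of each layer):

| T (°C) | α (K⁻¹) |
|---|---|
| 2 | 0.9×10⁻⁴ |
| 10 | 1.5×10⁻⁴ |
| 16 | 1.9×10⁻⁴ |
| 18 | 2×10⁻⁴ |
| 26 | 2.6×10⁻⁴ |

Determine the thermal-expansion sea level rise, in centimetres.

Layer 1 at 26 °C → α = 2.6×10⁻⁴ K⁻¹
Layer 2 at 16 °C → α = 1.9×10⁻⁴ K⁻¹
Layer 3 at 10 °C → α = 1.5×10⁻⁴ K⁻¹
Layer 4 at 2 °C → α = 0.9×10⁻⁴ K⁻¹
2.6×10⁻⁴ × 280 × 1.5 = 0.10920 m
0.38 × 1.9×10⁻⁴ × 400 = 0.02888 m
Layer 3: 1.5×10⁻⁴ × 0.84 × 160 = 0.02016 m
Layer 4: 0.9×10⁻⁴ × 880 × 0.27 = 0.021384 m
Δh = 0.10920 + 0.02888 + 0.02016 + 0.021384 = 0.179624 m

18 cm of thermosteric rise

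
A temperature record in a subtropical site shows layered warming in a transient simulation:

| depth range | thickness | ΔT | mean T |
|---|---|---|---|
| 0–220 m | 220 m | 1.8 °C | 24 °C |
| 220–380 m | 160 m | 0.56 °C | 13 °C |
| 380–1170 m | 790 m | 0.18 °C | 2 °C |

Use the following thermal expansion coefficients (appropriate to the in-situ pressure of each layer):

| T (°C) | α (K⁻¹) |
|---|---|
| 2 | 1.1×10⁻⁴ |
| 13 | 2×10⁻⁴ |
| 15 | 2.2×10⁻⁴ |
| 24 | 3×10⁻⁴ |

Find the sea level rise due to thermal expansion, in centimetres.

Layer 1 at 24 °C → α = 3×10⁻⁴ K⁻¹
Layer 2 at 13 °C → α = 2×10⁻⁴ K⁻¹
Layer 3 at 2 °C → α = 1.1×10⁻⁴ K⁻¹
Layer 1: 3×10⁻⁴ × 1.8 × 220 = 0.11880 m
Layer 2: 0.56 × 2×10⁻⁴ × 160 = 0.01792 m
790 × 1.1×10⁻⁴ × 0.18 = 0.015642 m
Δh = 0.11880 + 0.01792 + 0.015642 = 0.152362 m

15.2 cm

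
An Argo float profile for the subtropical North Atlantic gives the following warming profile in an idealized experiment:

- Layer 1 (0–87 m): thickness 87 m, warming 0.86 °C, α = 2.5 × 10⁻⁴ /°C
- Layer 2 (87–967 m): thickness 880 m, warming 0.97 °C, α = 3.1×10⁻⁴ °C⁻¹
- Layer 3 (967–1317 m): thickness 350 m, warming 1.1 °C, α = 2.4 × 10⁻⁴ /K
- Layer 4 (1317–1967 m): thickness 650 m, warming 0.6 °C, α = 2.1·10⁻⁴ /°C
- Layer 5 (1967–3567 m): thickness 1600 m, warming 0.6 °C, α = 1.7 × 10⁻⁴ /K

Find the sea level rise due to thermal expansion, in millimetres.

0.86 × 87 × 2.5×10⁻⁴ = 0.018705 m
87–967 m: 3.1×10⁻⁴ × 0.97 × 880 = 0.264616 m
Layer 3: 2.4×10⁻⁴ × 350 × 1.1 = 0.09240 m
650 × 2.1×10⁻⁴ × 0.6 = 0.08190 m
Layer 5: 1600 × 1.7×10⁻⁴ × 0.6 = 0.16320 m
Δh = 0.018705 + 0.264616 + 0.09240 + 0.08190 + 0.16320 = 0.620821 m ≈ 621 mm

Δh = 621 mm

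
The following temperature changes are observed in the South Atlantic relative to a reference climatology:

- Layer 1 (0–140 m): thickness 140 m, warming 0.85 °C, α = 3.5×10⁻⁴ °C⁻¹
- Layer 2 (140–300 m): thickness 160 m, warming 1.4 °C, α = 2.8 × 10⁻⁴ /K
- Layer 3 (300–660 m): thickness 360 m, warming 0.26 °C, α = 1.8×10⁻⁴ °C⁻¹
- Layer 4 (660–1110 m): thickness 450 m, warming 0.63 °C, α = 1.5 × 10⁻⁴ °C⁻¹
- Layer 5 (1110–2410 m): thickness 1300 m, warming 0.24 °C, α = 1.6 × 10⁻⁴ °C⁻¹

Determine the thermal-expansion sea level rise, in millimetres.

Δh ≈ 214 mm

3.5×10⁻⁴ × 0.85 × 140 = 0.04165 m
Layer 2: 160 × 2.8×10⁻⁴ × 1.4 = 0.06272 m
Layer 3: 360 × 1.8×10⁻⁴ × 0.26 = 0.016848 m
1.5×10⁻⁴ × 450 × 0.63 = 0.042525 m
Layer 5: 0.24 × 1300 × 1.6×10⁻⁴ = 0.04992 m
Δh = 0.04165 + 0.06272 + 0.016848 + 0.042525 + 0.04992 = 0.213663 m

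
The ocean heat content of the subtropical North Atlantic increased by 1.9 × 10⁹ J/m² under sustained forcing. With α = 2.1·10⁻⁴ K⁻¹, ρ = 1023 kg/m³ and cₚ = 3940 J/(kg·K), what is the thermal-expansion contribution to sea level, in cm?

9.90 cm

Δh = αQ/(ρcₚ) = 2.1×10⁻⁴ × 1.9×10⁹ / (1023 × 3940) ≈ 0.098992 m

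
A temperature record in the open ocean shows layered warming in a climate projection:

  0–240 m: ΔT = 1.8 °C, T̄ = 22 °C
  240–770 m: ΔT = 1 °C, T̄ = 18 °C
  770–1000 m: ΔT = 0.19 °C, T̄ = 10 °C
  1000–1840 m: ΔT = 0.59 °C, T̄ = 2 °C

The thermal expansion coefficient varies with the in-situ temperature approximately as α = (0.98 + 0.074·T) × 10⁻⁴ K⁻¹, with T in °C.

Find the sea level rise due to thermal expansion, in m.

Δh ≈ 0.299 m

Layer 1: α = (0.98 + 0.074×22)×10⁻⁴ = 2.608×10⁻⁴ K⁻¹
Layer 2: α = (0.98 + 0.074×18)×10⁻⁴ = 2.312×10⁻⁴ K⁻¹
Layer 3: α = (0.98 + 0.074×10)×10⁻⁴ = 1.72×10⁻⁴ K⁻¹
Layer 4: α = (0.98 + 0.074×2)×10⁻⁴ = 1.128×10⁻⁴ K⁻¹
2.608×10⁻⁴ × 1.8 × 240 = 0.1126656 m
Layer 2: 1 × 530 × 2.312×10⁻⁴ = 0.122536 m
1.72×10⁻⁴ × 230 × 0.19 = 0.0075164 m
1000–1840 m: 840 × 1.128×10⁻⁴ × 0.59 = 0.05590368 m
Δh = 0.1126656 + 0.122536 + 0.0075164 + 0.05590368 = 0.29862168 m ≈ 0.299 m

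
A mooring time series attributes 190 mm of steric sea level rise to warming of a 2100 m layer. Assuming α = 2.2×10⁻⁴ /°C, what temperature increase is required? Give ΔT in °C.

about 0.411 °C

ΔT = Δh/(αH) = 0.19 / (2.2×10⁻⁴ × 2100) ≈ 0.4113 °C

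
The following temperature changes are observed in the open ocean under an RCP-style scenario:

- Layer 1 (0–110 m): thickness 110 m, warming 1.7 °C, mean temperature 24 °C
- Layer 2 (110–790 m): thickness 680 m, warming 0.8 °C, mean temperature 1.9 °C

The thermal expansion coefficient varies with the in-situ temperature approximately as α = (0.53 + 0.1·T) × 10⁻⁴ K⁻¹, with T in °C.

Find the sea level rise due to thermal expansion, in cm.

9.40 cm of thermosteric rise

Layer 1: α = (0.53 + 0.1×24)×10⁻⁴ = 2.93×10⁻⁴ K⁻¹
Layer 2: α = (0.53 + 0.1×1.9)×10⁻⁴ = 0.72×10⁻⁴ K⁻¹
2.93×10⁻⁴ × 1.7 × 110 = 0.054791 m
680 × 0.8 × 0.72×10⁻⁴ = 0.039168 m
Δh = 0.054791 + 0.039168 = 0.093959 m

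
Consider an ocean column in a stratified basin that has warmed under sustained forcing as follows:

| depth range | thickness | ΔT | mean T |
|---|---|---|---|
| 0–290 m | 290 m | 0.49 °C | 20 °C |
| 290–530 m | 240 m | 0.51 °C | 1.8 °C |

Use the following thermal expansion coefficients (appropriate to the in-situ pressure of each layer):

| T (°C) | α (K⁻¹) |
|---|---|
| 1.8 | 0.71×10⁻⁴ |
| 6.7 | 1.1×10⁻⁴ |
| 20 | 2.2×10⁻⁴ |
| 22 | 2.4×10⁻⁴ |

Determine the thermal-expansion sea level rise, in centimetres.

Layer 1 at 20 °C → α = 2.2×10⁻⁴ K⁻¹
Layer 2 at 1.8 °C → α = 0.71×10⁻⁴ K⁻¹
290 × 2.2×10⁻⁴ × 0.49 = 0.031262 m
0.51 × 0.71×10⁻⁴ × 240 = 0.0086904 m
Δh = 0.031262 + 0.0086904 = 0.0399524 m

Δh = 4.00 cm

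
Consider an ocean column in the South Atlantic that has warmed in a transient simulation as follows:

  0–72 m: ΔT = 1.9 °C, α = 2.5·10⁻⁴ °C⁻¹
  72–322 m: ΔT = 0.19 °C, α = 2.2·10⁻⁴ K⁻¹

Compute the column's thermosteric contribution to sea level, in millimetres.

45 mm

72 × 2.5×10⁻⁴ × 1.9 = 0.03420 m
Layer 2: 2.2×10⁻⁴ × 0.19 × 250 = 0.01045 m
Δh = 0.03420 + 0.01045 = 0.04465 m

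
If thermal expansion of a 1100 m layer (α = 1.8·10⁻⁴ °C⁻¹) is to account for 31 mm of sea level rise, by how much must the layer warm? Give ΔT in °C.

ΔT ≈ 0.157 °C

ΔT = Δh/(αH) = 0.031 / (1.8×10⁻⁴ × 1100) ≈ 0.1566 °C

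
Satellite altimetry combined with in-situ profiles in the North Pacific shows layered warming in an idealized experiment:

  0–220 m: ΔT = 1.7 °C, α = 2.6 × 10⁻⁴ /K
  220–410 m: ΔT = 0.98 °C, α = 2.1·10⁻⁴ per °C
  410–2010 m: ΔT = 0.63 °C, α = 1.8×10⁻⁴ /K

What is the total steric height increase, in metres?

0.318 m

1.7 × 220 × 2.6×10⁻⁴ = 0.09724 m
Layer 2: 2.1×10⁻⁴ × 190 × 0.98 = 0.039102 m
1.8×10⁻⁴ × 1600 × 0.63 = 0.18144 m
Δh = 0.09724 + 0.039102 + 0.18144 = 0.317782 m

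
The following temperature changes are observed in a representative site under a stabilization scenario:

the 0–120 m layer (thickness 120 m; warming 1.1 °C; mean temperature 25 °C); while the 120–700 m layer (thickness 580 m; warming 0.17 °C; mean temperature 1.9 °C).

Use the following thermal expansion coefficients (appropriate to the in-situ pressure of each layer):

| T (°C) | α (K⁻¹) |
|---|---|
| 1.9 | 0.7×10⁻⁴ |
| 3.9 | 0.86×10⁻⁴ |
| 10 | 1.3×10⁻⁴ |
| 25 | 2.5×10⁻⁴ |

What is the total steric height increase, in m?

about 0.040 m

Layer 1 at 25 °C → α = 2.5×10⁻⁴ K⁻¹
Layer 2 at 1.9 °C → α = 0.7×10⁻⁴ K⁻¹
Layer 1: 120 × 1.1 × 2.5×10⁻⁴ = 0.03300 m
120–700 m: 0.17 × 580 × 0.7×10⁻⁴ = 0.006902 m
Δh = 0.03300 + 0.006902 = 0.039902 m ≈ 0.040 m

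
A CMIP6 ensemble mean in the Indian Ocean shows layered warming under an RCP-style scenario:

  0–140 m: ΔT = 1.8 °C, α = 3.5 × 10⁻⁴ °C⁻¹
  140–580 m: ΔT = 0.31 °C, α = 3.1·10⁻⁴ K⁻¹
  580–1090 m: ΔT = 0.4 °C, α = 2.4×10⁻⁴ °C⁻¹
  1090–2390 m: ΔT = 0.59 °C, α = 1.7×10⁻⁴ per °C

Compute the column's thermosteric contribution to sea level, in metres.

about 0.310 m

1.8 × 3.5×10⁻⁴ × 140 = 0.08820 m
Layer 2: 0.31 × 440 × 3.1×10⁻⁴ = 0.042284 m
0.4 × 2.4×10⁻⁴ × 510 = 0.04896 m
0.59 × 1300 × 1.7×10⁻⁴ = 0.13039 m
Δh = 0.08820 + 0.042284 + 0.04896 + 0.13039 = 0.309834 m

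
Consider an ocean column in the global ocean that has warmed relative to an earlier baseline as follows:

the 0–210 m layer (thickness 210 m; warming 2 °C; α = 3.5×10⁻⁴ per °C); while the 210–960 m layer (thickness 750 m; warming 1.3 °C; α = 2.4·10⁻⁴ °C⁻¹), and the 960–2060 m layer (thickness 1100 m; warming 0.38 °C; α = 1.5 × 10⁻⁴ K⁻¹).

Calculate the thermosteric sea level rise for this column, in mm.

3.5×10⁻⁴ × 210 × 2 = 0.14700 m
2.4×10⁻⁴ × 1.3 × 750 = 0.23400 m
Layer 3: 1100 × 1.5×10⁻⁴ × 0.38 = 0.06270 m
Δh = 0.14700 + 0.23400 + 0.06270 = 0.44370 m ≈ 440 mm

Δh ≈ 440 mm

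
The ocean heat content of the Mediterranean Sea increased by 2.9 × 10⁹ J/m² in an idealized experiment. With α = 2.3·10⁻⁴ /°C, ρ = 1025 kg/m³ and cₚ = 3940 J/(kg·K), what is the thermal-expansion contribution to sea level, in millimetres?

Δh = αQ/(ρcₚ) = 2.3×10⁻⁴ × 2.9×10⁹ / (1025 × 3940) ≈ 0.16516 m

about 170 mm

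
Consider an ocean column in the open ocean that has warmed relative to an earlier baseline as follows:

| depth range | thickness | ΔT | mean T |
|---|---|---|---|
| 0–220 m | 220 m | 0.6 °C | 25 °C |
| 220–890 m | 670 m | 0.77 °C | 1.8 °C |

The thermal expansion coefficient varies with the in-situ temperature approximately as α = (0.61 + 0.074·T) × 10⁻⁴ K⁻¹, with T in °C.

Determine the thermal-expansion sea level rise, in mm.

Layer 1: α = (0.61 + 0.074×25)×10⁻⁴ = 2.46×10⁻⁴ K⁻¹
Layer 2: α = (0.61 + 0.074×1.8)×10⁻⁴ = 0.7432×10⁻⁴ K⁻¹
0–220 m: 0.6 × 220 × 2.46×10⁻⁴ = 0.032472 m
220–890 m: 0.77 × 670 × 0.7432×10⁻⁴ = 0.038341688 m
Δh = 0.032472 + 0.038341688 = 0.070813688 m ≈ 70.8 mm

Δh = 70.8 mm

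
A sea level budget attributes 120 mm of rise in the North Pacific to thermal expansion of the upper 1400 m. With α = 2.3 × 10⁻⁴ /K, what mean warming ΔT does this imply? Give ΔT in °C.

ΔT = Δh/(αH) = 0.12 / (2.3×10⁻⁴ × 1400) ≈ 0.3727 °C

ΔT ≈ 0.373 °C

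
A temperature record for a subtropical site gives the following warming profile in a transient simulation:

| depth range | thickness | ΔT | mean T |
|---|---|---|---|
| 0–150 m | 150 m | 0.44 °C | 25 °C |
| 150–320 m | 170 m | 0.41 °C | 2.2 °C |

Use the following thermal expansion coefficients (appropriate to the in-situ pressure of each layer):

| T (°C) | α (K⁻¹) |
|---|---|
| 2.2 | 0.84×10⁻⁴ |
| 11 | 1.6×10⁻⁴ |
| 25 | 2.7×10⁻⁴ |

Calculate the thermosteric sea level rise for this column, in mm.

Δh = 23.7 mm

Layer 1 at 25 °C → α = 2.7×10⁻⁴ K⁻¹
Layer 2 at 2.2 °C → α = 0.84×10⁻⁴ K⁻¹
0.44 × 150 × 2.7×10⁻⁴ = 0.01782 m
0.84×10⁻⁴ × 0.41 × 170 = 0.0058548 m
Δh = 0.01782 + 0.0058548 = 0.0236748 m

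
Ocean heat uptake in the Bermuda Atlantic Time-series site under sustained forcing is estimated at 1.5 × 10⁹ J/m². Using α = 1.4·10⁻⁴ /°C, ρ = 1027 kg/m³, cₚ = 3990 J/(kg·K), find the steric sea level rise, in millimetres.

Δh = αQ/(ρcₚ) = 1.4×10⁻⁴ × 1.5×10⁹ / (1027 × 3990) ≈ 0.051248 m

Δh = 51 mm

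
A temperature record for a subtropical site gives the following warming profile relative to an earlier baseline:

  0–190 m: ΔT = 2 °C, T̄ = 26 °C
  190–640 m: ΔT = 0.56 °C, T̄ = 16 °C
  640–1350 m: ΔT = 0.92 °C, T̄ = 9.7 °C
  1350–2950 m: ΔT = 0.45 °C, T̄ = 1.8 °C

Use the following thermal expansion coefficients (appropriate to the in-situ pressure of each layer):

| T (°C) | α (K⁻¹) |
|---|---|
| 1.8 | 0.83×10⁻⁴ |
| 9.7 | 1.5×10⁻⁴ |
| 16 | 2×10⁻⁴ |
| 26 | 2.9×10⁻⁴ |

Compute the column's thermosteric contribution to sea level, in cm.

Δh = 31.8 cm

Layer 1 at 26 °C → α = 2.9×10⁻⁴ K⁻¹
Layer 2 at 16 °C → α = 2×10⁻⁴ K⁻¹
Layer 3 at 9.7 °C → α = 1.5×10⁻⁴ K⁻¹
Layer 4 at 1.8 °C → α = 0.83×10⁻⁴ K⁻¹
0–190 m: 2 × 190 × 2.9×10⁻⁴ = 0.11020 m
Layer 2: 450 × 2×10⁻⁴ × 0.56 = 0.05040 m
640–1350 m: 710 × 1.5×10⁻⁴ × 0.92 = 0.09798 m
1350–2950 m: 1600 × 0.83×10⁻⁴ × 0.45 = 0.05976 m
Δh = 0.11020 + 0.05040 + 0.09798 + 0.05976 = 0.31834 m ≈ 31.8 cm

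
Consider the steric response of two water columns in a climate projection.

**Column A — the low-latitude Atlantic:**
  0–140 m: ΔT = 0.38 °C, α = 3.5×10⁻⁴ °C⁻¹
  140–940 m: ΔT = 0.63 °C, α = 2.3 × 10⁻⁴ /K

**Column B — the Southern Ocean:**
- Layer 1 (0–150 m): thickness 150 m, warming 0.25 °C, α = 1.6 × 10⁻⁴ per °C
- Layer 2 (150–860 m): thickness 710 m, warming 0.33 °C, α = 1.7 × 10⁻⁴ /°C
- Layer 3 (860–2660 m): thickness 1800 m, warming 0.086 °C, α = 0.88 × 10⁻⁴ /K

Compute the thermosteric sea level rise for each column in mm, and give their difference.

Δh_A ≈ 135 mm, Δh_B ≈ 59.5 mm; difference ≈ 75.1 mm

A 0.38 × 140 × 3.5×10⁻⁴ = 0.01862 m
A 140–940 m: 800 × 0.63 × 2.3×10⁻⁴ = 0.11592 m
A total: 0.13454 m
B 0–150 m: 150 × 1.6×10⁻⁴ × 0.25 = 0.00600 m
B Layer 2: 0.33 × 1.7×10⁻⁴ × 710 = 0.039831 m
B Layer 3: 0.88×10⁻⁴ × 1800 × 0.086 = 0.0136224 m
B total: 0.0594534 m
Difference: 0.13454 − 0.0594534 = 0.0750866 m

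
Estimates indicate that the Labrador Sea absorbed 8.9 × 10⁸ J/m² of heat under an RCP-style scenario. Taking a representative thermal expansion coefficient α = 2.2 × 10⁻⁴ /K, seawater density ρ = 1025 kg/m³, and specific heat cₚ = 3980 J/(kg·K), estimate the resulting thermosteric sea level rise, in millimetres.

Δh ≈ 48.0 mm

Δh = αQ/(ρcₚ) = 2.2×10⁻⁴ × 8.9×10⁸ / (1025 × 3980) ≈ 0.047996 m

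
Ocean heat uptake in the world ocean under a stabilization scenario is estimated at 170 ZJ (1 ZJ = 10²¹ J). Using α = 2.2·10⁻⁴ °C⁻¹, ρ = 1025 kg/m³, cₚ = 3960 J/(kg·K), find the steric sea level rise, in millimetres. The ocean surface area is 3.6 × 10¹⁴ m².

Per unit area: Q = 170×10²¹ / (3.6×10¹⁴) ≈ 4.722×10⁸ J/m²
Δh = αQ/(ρcₚ) = 2.2×10⁻⁴ × 4.722×10⁸ / (1025 × 3960) ≈ 0.025593 m

26 mm of thermosteric rise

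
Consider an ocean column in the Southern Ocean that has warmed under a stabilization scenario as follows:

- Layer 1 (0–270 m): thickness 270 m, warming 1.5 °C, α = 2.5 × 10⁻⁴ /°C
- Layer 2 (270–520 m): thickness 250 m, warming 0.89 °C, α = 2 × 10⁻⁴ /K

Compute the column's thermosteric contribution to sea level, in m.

Layer 1: 270 × 1.5 × 2.5×10⁻⁴ = 0.10125 m
270–520 m: 250 × 2×10⁻⁴ × 0.89 = 0.04450 m
Δh = 0.10125 + 0.04450 = 0.14575 m

Δh = 0.146 m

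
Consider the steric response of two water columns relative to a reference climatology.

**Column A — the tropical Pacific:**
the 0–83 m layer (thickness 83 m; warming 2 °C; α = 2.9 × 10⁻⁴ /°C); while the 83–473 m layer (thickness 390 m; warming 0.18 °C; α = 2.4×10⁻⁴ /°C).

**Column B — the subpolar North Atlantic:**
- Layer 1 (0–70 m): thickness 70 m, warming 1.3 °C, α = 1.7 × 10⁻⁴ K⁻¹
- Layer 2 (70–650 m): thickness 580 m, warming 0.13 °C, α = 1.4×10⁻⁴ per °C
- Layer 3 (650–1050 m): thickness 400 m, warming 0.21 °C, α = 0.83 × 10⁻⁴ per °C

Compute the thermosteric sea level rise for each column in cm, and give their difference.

A 2 × 83 × 2.9×10⁻⁴ = 0.04814 m
A Layer 2: 0.18 × 2.4×10⁻⁴ × 390 = 0.016848 m
A total: 0.064988 m
B 0–70 m: 1.7×10⁻⁴ × 1.3 × 70 = 0.01547 m
B 1.4×10⁻⁴ × 0.13 × 580 = 0.010556 m
B 650–1050 m: 0.83×10⁻⁴ × 0.21 × 400 = 0.006972 m
B total: 0.032998 m
Difference: 0.064988 − 0.032998 = 0.03199 m

Δh_A ≈ 6.50 cm, Δh_B ≈ 3.30 cm; difference ≈ 3.20 cm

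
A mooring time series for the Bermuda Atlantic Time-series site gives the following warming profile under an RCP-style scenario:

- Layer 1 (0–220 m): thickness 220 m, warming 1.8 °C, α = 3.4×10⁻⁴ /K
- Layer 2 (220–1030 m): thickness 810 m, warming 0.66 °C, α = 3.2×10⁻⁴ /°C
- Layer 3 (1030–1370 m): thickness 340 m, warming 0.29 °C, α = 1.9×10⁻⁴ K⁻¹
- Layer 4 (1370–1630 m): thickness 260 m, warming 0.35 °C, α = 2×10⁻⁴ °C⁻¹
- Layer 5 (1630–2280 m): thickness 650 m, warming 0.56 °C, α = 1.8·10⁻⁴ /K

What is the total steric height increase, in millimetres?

about 410 mm

220 × 1.8 × 3.4×10⁻⁴ = 0.13464 m
Layer 2: 810 × 0.66 × 3.2×10⁻⁴ = 0.171072 m
Layer 3: 0.29 × 340 × 1.9×10⁻⁴ = 0.018734 m
1370–1630 m: 2×10⁻⁴ × 260 × 0.35 = 0.01820 m
1.8×10⁻⁴ × 650 × 0.56 = 0.06552 m
Δh = 0.13464 + 0.171072 + 0.018734 + 0.01820 + 0.06552 = 0.408166 m ≈ 410 mm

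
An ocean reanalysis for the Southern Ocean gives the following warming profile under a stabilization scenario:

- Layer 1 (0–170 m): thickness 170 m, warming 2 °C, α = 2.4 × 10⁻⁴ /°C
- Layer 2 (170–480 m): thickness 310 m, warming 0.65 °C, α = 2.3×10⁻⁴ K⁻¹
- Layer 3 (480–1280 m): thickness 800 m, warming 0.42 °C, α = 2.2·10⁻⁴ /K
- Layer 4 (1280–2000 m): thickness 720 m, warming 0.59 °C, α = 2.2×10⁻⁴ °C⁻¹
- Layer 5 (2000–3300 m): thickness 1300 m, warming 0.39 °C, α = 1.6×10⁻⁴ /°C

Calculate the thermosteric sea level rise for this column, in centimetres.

Layer 1: 170 × 2.4×10⁻⁴ × 2 = 0.08160 m
170–480 m: 0.65 × 310 × 2.3×10⁻⁴ = 0.046345 m
480–1280 m: 800 × 2.2×10⁻⁴ × 0.42 = 0.07392 m
Layer 4: 2.2×10⁻⁴ × 720 × 0.59 = 0.093456 m
Layer 5: 1300 × 0.39 × 1.6×10⁻⁴ = 0.08112 m
Δh = 0.08160 + 0.046345 + 0.07392 + 0.093456 + 0.08112 = 0.376441 m ≈ 37.6 cm

Δh = 37.6 cm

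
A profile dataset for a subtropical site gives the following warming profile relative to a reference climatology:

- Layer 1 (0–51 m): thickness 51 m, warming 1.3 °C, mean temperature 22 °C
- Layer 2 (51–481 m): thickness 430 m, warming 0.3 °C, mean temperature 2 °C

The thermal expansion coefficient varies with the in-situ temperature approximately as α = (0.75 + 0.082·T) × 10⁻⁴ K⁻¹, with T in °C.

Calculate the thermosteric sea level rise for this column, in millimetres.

about 28.7 mm

Layer 1: α = (0.75 + 0.082×22)×10⁻⁴ = 2.554×10⁻⁴ K⁻¹
Layer 2: α = (0.75 + 0.082×2)×10⁻⁴ = 0.914×10⁻⁴ K⁻¹
2.554×10⁻⁴ × 1.3 × 51 = 0.01693302 m
51–481 m: 0.914×10⁻⁴ × 430 × 0.3 = 0.0117906 m
Δh = 0.01693302 + 0.0117906 = 0.02872362 m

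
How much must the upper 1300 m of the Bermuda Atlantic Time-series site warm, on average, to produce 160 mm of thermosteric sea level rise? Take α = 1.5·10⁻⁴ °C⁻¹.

ΔT = Δh/(αH) = 0.16 / (1.5×10⁻⁴ × 1300) ≈ 0.8205 °C

ΔT ≈ 0.82 °C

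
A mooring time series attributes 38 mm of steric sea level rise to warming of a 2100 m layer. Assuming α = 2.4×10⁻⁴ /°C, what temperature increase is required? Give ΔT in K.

ΔT ≈ 0.0754 K

ΔT = Δh/(αH) = 0.038 / (2.4×10⁻⁴ × 2100) ≈ 0.07540 K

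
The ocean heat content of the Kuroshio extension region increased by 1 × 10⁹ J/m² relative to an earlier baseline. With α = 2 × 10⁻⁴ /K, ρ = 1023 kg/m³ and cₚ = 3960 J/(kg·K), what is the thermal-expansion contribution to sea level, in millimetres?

about 49.4 mm

Δh = αQ/(ρcₚ) = 2×10⁻⁴ × 1×10⁹ / (1023 × 3960) ≈ 0.04937 m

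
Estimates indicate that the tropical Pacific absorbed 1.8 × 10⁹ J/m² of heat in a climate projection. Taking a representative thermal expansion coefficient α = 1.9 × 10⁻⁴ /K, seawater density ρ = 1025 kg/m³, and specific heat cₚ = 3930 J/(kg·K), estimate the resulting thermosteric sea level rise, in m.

Δh = αQ/(ρcₚ) = 1.9×10⁻⁴ × 1.8×10⁹ / (1025 × 3930) ≈ 0.08490 m

Δh ≈ 0.0849 m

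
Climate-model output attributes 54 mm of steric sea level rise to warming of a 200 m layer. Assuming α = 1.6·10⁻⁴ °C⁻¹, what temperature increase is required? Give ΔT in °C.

ΔT ≈ 1.69 °C

ΔT = Δh/(αH) = 0.054 / (1.6×10⁻⁴ × 200) ≈ 1.688 °C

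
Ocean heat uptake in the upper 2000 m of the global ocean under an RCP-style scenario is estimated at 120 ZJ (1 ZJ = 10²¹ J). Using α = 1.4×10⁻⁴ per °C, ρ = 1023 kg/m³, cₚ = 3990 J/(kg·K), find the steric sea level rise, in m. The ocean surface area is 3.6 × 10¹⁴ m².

about 0.0114 m

Per unit area: Q = 120×10²¹ / (3.6×10¹⁴) ≈ 3.333×10⁸ J/m²
Δh = αQ/(ρcₚ) = 1.4×10⁻⁴ × 3.333×10⁸ / (1023 × 3990) ≈ 0.011432 m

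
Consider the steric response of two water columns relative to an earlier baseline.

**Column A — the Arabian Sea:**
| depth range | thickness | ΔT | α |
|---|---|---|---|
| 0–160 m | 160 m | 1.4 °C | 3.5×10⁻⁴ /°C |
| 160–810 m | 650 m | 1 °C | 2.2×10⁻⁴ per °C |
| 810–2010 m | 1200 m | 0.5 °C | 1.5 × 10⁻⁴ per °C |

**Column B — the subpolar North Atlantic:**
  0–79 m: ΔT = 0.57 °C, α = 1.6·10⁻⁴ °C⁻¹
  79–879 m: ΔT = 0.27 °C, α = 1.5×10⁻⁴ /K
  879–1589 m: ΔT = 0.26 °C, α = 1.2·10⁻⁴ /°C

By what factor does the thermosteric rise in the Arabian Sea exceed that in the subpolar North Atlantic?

≈ 5.0×

A Layer 1: 1.4 × 160 × 3.5×10⁻⁴ = 0.07840 m
A Layer 2: 650 × 2.2×10⁻⁴ × 1 = 0.14300 m
A 810–2010 m: 1200 × 1.5×10⁻⁴ × 0.5 = 0.09000 m
A total: 0.31140 m
B 0.57 × 79 × 1.6×10⁻⁴ = 0.0072048 m
B 0.27 × 800 × 1.5×10⁻⁴ = 0.03240 m
B Layer 3: 1.2×10⁻⁴ × 710 × 0.26 = 0.022152 m
B total: 0.0617568 m
Ratio: 0.31140 / 0.0617568 ≈ 5.042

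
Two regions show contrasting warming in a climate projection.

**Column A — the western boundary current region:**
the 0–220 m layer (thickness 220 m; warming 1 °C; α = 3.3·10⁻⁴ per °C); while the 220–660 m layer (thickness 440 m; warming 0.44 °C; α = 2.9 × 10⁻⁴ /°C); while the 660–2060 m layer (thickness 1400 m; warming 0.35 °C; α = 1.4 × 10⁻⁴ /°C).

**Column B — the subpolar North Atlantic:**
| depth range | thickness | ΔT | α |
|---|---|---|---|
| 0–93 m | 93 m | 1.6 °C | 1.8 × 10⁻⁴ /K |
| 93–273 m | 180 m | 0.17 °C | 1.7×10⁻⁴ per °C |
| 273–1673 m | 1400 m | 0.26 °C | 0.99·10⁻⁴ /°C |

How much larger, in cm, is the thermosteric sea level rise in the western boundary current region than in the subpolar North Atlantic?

A 1 × 220 × 3.3×10⁻⁴ = 0.07260 m
A 2.9×10⁻⁴ × 0.44 × 440 = 0.056144 m
A 660–2060 m: 1.4×10⁻⁴ × 1400 × 0.35 = 0.06860 m
A total: 0.197344 m
B Layer 1: 1.8×10⁻⁴ × 93 × 1.6 = 0.026784 m
B 180 × 0.17 × 1.7×10⁻⁴ = 0.005202 m
B Layer 3: 0.99×10⁻⁴ × 0.26 × 1400 = 0.036036 m
B total: 0.068022 m
Difference: 0.197344 − 0.068022 = 0.129322 m

Δh_A − Δh_B ≈ 12.9 cm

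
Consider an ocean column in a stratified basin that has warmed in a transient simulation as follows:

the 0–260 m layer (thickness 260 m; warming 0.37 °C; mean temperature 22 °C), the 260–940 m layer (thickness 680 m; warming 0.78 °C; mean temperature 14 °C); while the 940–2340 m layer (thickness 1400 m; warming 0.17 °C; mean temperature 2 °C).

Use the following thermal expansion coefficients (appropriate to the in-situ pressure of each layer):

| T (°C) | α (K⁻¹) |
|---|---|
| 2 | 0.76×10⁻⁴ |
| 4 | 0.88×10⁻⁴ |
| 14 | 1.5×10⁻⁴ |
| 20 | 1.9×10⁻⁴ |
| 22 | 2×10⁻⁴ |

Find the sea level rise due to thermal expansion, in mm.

Layer 1 at 22 °C → α = 2×10⁻⁴ K⁻¹
Layer 2 at 14 °C → α = 1.5×10⁻⁴ K⁻¹
Layer 3 at 2 °C → α = 0.76×10⁻⁴ K⁻¹
0–260 m: 260 × 0.37 × 2×10⁻⁴ = 0.01924 m
260–940 m: 680 × 0.78 × 1.5×10⁻⁴ = 0.07956 m
Layer 3: 1400 × 0.17 × 0.76×10⁻⁴ = 0.018088 m
Δh = 0.01924 + 0.07956 + 0.018088 = 0.116888 m ≈ 120 mm

120 mm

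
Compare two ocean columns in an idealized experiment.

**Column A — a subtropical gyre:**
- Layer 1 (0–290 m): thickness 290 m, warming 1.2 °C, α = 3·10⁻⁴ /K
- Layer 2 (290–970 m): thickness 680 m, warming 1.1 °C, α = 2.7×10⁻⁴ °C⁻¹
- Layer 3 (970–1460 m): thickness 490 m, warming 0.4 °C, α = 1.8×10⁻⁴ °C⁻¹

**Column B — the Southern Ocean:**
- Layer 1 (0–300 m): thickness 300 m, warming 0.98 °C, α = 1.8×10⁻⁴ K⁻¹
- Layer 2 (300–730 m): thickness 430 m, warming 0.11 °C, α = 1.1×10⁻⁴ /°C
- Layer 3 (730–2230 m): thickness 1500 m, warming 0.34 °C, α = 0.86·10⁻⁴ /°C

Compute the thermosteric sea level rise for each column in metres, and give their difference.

A: 0.34 m; B: 0.10 m; difference 0.24 m

A 290 × 1.2 × 3×10⁻⁴ = 0.10440 m
A Layer 2: 1.1 × 2.7×10⁻⁴ × 680 = 0.20196 m
A 970–1460 m: 0.4 × 490 × 1.8×10⁻⁴ = 0.03528 m
A total: 0.34164 m
B 300 × 1.8×10⁻⁴ × 0.98 = 0.05292 m
B Layer 2: 430 × 1.1×10⁻⁴ × 0.11 = 0.005203 m
B Layer 3: 0.34 × 1500 × 0.86×10⁻⁴ = 0.04386 m
B total: 0.101983 m
Difference: 0.34164 − 0.101983 = 0.239657 m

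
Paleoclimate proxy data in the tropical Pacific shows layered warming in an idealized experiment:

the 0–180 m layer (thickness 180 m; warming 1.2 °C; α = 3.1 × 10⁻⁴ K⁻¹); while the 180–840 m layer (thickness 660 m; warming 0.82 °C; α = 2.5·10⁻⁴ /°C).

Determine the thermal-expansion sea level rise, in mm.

1.2 × 180 × 3.1×10⁻⁴ = 0.06696 m
180–840 m: 660 × 0.82 × 2.5×10⁻⁴ = 0.13530 m
Δh = 0.06696 + 0.13530 = 0.20226 m ≈ 202 mm

Δh ≈ 202 mm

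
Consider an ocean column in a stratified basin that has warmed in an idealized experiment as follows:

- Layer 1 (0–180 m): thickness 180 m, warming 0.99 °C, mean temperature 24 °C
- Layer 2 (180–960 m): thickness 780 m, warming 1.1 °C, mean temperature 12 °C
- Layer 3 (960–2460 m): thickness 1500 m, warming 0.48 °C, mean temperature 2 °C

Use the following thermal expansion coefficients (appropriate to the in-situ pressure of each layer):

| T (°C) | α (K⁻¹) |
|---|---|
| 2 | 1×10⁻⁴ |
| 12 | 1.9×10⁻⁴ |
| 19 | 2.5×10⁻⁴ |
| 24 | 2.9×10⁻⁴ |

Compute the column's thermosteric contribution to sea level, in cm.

about 28.7 cm

Layer 1 at 24 °C → α = 2.9×10⁻⁴ K⁻¹
Layer 2 at 12 °C → α = 1.9×10⁻⁴ K⁻¹
Layer 3 at 2 °C → α = 1×10⁻⁴ K⁻¹
Layer 1: 0.99 × 2.9×10⁻⁴ × 180 = 0.051678 m
780 × 1.1 × 1.9×10⁻⁴ = 0.16302 m
Layer 3: 0.48 × 1500 × 1×10⁻⁴ = 0.07200 m
Δh = 0.051678 + 0.16302 + 0.07200 = 0.286698 m ≈ 28.7 cm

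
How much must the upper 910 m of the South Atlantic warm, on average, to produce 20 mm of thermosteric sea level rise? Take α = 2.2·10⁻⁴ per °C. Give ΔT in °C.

0.0999 °C

ΔT = Δh/(αH) = 0.02 / (2.2×10⁻⁴ × 910) ≈ 0.09990 °C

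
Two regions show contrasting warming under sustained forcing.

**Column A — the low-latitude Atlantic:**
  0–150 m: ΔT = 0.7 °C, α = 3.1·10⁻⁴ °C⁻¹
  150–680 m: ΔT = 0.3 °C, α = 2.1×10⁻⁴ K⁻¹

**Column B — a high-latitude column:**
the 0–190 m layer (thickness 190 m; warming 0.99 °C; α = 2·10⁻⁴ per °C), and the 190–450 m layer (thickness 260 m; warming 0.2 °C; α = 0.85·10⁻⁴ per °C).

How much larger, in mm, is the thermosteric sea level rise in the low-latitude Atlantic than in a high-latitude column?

A 0–150 m: 3.1×10⁻⁴ × 150 × 0.7 = 0.03255 m
A 2.1×10⁻⁴ × 530 × 0.3 = 0.03339 m
A total: 0.06594 m
B 0–190 m: 190 × 0.99 × 2×10⁻⁴ = 0.03762 m
B Layer 2: 260 × 0.85×10⁻⁴ × 0.2 = 0.00442 m
B total: 0.04204 m
Difference: 0.06594 − 0.04204 = 0.02390 m

24 mm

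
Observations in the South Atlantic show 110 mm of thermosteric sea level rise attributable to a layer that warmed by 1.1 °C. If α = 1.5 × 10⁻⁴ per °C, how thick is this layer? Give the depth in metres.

H = Δh/(αΔT) = 0.11 / (1.5×10⁻⁴ × 1.1) ≈ 666.7 m

about 670 m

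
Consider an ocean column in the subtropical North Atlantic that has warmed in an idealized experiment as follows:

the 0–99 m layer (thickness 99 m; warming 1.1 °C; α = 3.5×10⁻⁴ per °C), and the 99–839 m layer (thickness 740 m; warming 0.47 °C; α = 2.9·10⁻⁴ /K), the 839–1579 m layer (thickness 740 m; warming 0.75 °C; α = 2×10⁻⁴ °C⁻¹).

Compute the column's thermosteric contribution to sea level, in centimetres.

0–99 m: 99 × 3.5×10⁻⁴ × 1.1 = 0.038115 m
99–839 m: 2.9×10⁻⁴ × 0.47 × 740 = 0.100862 m
839–1579 m: 740 × 0.75 × 2×10⁻⁴ = 0.11100 m
Δh = 0.038115 + 0.100862 + 0.11100 = 0.249977 m

about 25.0 cm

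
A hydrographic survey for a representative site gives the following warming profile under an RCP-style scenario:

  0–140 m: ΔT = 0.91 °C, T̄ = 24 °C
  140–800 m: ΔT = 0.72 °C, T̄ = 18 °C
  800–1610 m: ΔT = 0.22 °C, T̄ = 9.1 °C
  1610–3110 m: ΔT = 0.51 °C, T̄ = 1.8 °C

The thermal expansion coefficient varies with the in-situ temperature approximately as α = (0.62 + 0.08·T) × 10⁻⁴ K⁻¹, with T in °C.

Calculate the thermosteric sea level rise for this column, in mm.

Layer 1: α = (0.62 + 0.08×24)×10⁻⁴ = 2.54×10⁻⁴ K⁻¹
Layer 2: α = (0.62 + 0.08×18)×10⁻⁴ = 2.06×10⁻⁴ K⁻¹
Layer 3: α = (0.62 + 0.08×9.1)×10⁻⁴ = 1.348×10⁻⁴ K⁻¹
Layer 4: α = (0.62 + 0.08×1.8)×10⁻⁴ = 0.764×10⁻⁴ K⁻¹
140 × 0.91 × 2.54×10⁻⁴ = 0.0323596 m
Layer 2: 0.72 × 2.06×10⁻⁴ × 660 = 0.0978912 m
Layer 3: 0.22 × 1.348×10⁻⁴ × 810 = 0.02402136 m
Layer 4: 0.51 × 1500 × 0.764×10⁻⁴ = 0.058446 m
Δh = 0.0323596 + 0.0978912 + 0.02402136 + 0.058446 = 0.21271816 m

about 213 mm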